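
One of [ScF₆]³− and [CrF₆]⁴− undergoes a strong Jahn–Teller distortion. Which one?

[ScF₆]³−: Each fluoride is −1; balancing the −3 overall charge requires Sc(III). Group 3 minus oxidation state 3 gives a d⁰ configuration. The d⁰ configuration leaves the e_g set evenly filled (or empty) — no strong Jahn–Teller driving force.
[CrF₆]⁴−: Summing ligand charges against the −4 overall charge gives an oxidation state of +2 for chromium. Group 6 minus oxidation state 2 gives a d⁴ configuration. Fluoride is a weak-field ligand for a first-row metal, so the complex is high-spin. The t₂g³e_g¹ (high-spin) configuration has an unevenly filled e_g set; the Jahn–Teller theorem predicts a tetragonal distortion (typically axial elongation) to lift the degeneracy.

[CrF₆]⁴−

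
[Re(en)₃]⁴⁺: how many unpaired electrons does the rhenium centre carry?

3 unpaired electrons

Ligand charges: ethylenediamine is neutral. With an overall charge of +4 the rhenium centre must be in the +4 oxidation state.
Rhenium is a group-7 element; Re(IV) is therefore d³.
Counting donor atoms: 3×ethylenediamine (bidentate) → 6 donors. Coordination number = 6.
In an octahedral field the d³ configuration is t₂g³e_g⁰ (only one arrangement possible), giving 3 unpaired electrons.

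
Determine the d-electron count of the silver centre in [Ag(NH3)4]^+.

Ligand charges: ammonia is neutral. With an overall charge of +1 the silver centre must be in the +1 oxidation state.
Silver is a group-11 element; Ag(I) is therefore d¹⁰.

d¹⁰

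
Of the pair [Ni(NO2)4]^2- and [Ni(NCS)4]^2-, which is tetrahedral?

[Ni(NCS)4]^2-

For [Ni(NO2)4]^2-: Summing ligand charges against the −2 overall charge gives an oxidation state of +2 for nickel. Group 10 minus oxidation state 2 gives a d⁸ configuration. Nitro (N-bound nitrite) is a strong-field ligand (high in the spectrochemical series). A 3d d⁸ ion with strong-field ligands gains enough CFSE to favour square planar over tetrahedral. → square planar.
For [Ni(NCS)4]^2-: Ligand charges: each isothiocyanate is −1. With an overall charge of −2 the nickel centre must be in the +2 oxidation state. Ni sits in group 10, so the d-electron count is 10 − 2 = 8. Isothiocyanate is a weak-field ligand. With weak-field ligands the CFSE gain from square planar is small, so a 3d d⁸ ion takes the sterically preferred tetrahedral geometry. → tetrahedral.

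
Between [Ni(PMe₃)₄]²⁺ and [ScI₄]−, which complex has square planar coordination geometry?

For [Ni(PMe₃)₄]²⁺: Summing ligand charges against the +2 overall charge gives an oxidation state of +2 for nickel. Ni sits in group 10, so the d-electron count is 10 − 2 = 8. Trimethylphosphine is a strong-field ligand (high in the spectrochemical series). A 3d d⁸ ion with strong-field ligands gains enough CFSE to favour square planar over tetrahedral. → square planar.
For [ScI₄]−: Summing ligand charges against the −1 overall charge gives an oxidation state of +3 for scandium. Group 3 minus oxidation state 3 gives a d⁰ configuration. A d⁰ ion has no crystal-field stabilisation preference between square planar and tetrahedral, so four ligands adopt the sterically favoured tetrahedral geometry. → tetrahedral.

[Ni(PMe₃)₄]²⁺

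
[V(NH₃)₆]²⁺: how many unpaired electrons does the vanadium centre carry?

3

Ammonia is neutral; balancing the +2 overall charge requires V(II).
Group 5 minus oxidation state 2 gives a d³ configuration.
In an octahedral field the d³ configuration is t₂g³e_g⁰ (only one arrangement possible), giving 3 unpaired electrons.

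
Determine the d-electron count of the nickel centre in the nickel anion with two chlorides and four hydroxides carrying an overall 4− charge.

Ligand charges: each chloride is −1; each hydroxide is −1. With an overall charge of −4 the nickel centre must be in the +2 oxidation state.
Nickel is a group-10 element; Ni(II) is therefore d⁸.

d⁸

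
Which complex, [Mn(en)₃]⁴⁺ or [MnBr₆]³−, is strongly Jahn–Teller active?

[Mn(en)₃]⁴⁺: Summing ligand charges against the +4 overall charge gives an oxidation state of +4 for manganese. Group 7 minus oxidation state 4 gives a d³ configuration. The d³ configuration leaves the e_g set evenly filled (or empty) — no strong Jahn–Teller driving force.
[MnBr₆]³−: Ligand charges: each bromide is −1. With an overall charge of −3 the manganese centre must be in the +3 oxidation state. Group 7 minus oxidation state 3 gives a d⁴ configuration. Bromide is a weak-field ligand for a first-row metal, so the complex is high-spin. The t₂g³e_g¹ (high-spin) configuration has an unevenly filled e_g set; the Jahn–Teller theorem predicts a tetragonal distortion (typically axial elongation) to lift the degeneracy.

[MnBr₆]³−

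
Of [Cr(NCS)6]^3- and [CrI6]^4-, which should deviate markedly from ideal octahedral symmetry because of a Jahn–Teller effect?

[Cr(NCS)6]^3-: Each isothiocyanate is −1; balancing the −3 overall charge requires Cr(III). Group 6 minus oxidation state 3 gives a d³ configuration. The d³ configuration leaves the e_g set evenly filled (or empty) — no strong Jahn–Teller driving force.
[CrI6]^4-: Ligand charges: each iodide is −1. With an overall charge of −4 the chromium centre must be in the +2 oxidation state. Chromium is a group-6 element; Cr(II) is therefore d⁴. Iodide is a weak-field ligand for a first-row metal, so the complex is high-spin. The t₂g³e_g¹ (high-spin) configuration has an unevenly filled e_g set; the Jahn–Teller theorem predicts a tetragonal distortion (typically axial elongation) to lift the degeneracy.

[CrI6]^4-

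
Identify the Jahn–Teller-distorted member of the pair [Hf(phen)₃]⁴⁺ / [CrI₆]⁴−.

[Hf(phen)₃]⁴⁺: Ligand charges: 1,10-phenanthroline is neutral. With an overall charge of +4 the hafnium centre must be in the +4 oxidation state. Hafnium is a group-4 element; Hf(IV) is therefore d⁰. The d⁰ configuration leaves the e_g set evenly filled (or empty) — no strong Jahn–Teller driving force.
[CrI₆]⁴−: Each iodide is −1; balancing the −4 overall charge requires Cr(II). Cr sits in group 6, so the d-electron count is 6 − 2 = 4. Iodide is a weak-field ligand for a first-row metal, so the complex is high-spin. The t₂g³e_g¹ (high-spin) configuration has an unevenly filled e_g set; the Jahn–Teller theorem predicts a tetragonal distortion (typically axial elongation) to lift the degeneracy.

[CrI₆]⁴−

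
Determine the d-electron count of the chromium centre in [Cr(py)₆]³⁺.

Pyridine is neutral; balancing the +3 overall charge requires Cr(III).
Cr sits in group 6, so the d-electron count is 6 − 3 = 3.

d³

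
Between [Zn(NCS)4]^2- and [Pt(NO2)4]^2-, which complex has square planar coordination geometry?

For [Zn(NCS)4]^2-: Summing ligand charges against the −2 overall charge gives an oxidation state of +2 for zinc. Group 12 minus oxidation state 2 gives a d¹⁰ configuration. A d¹⁰ ion has no crystal-field stabilisation preference between square planar and tetrahedral, so four ligands adopt the sterically favoured tetrahedral geometry. → tetrahedral.
For [Pt(NO2)4]^2-: Each nitro (N-bound nitrite) is −1; balancing the −2 overall charge requires Pt(II). Platinum is a group-10 element; Pt(II) is therefore d⁸. A 5d d⁸ ion has a large crystal-field splitting; square planar leaves the high-energy d_{x²−y²} orbital empty and maximises CFSE. → square planar.

[Pt(NO2)4]^2-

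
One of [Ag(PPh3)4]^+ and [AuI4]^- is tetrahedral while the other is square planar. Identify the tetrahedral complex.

For [Ag(PPh3)4]^+: Summing ligand charges against the +1 overall charge gives an oxidation state of +1 for silver. Group 11 minus oxidation state 1 gives a d¹⁰ configuration. A d¹⁰ ion has no crystal-field stabilisation preference between square planar and tetrahedral, so four ligands adopt the sterically favoured tetrahedral geometry. → tetrahedral.
For [AuI4]^-: Ligand charges: each iodide is −1. With an overall charge of −1 the gold centre must be in the +3 oxidation state. Gold is a group-11 element; Au(III) is therefore d⁸. A 5d d⁸ ion has a large crystal-field splitting; square planar leaves the high-energy d_{x²−y²} orbital empty and maximises CFSE. → square planar.

[Ag(PPh3)4]^+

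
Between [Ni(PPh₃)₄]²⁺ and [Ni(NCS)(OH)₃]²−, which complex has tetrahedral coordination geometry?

[Ni(NCS)(OH)₃]²−

For [Ni(PPh₃)₄]²⁺: Triphenylphosphine is neutral; balancing the +2 overall charge requires Ni(II). Ni sits in group 10, so the d-electron count is 10 − 2 = 8. Triphenylphosphine is a strong-field ligand (high in the spectrochemical series). A 3d d⁸ ion with strong-field ligands gains enough CFSE to favour square planar over tetrahedral. → square planar.
For [Ni(NCS)(OH)₃]²−: Summing ligand charges against the −2 overall charge gives an oxidation state of +2 for nickel. Ni sits in group 10, so the d-electron count is 10 − 2 = 8. Hydroxide and isothiocyanate are weak-field ligands. With weak-field ligands the CFSE gain from square planar is small, so a 3d d⁸ ion takes the sterically preferred tetrahedral geometry. → tetrahedral.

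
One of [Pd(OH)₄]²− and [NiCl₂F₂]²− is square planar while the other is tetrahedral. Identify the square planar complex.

[Pd(OH)₄]²−

For [Pd(OH)₄]²−: Summing ligand charges against the −2 overall charge gives an oxidation state of +2 for palladium. Pd sits in group 10, so the d-electron count is 10 − 2 = 8. A 4d d⁸ ion has a large crystal-field splitting; square planar leaves the high-energy d_{x²−y²} orbital empty and maximises CFSE. → square planar.
For [NiCl₂F₂]²−: Summing ligand charges against the −2 overall charge gives an oxidation state of +2 for nickel. Group 10 minus oxidation state 2 gives a d⁸ configuration. Chloride and fluoride are weak-field ligands. With weak-field ligands the CFSE gain from square planar is small, so a 3d d⁸ ion takes the sterically preferred tetrahedral geometry. → tetrahedral.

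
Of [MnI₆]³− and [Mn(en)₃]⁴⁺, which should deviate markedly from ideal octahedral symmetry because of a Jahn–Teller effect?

[MnI₆]³−

[MnI₆]³−: Summing ligand charges against the −3 overall charge gives an oxidation state of +3 for manganese. Manganese is a group-7 element; Mn(III) is therefore d⁴. Iodide is a weak-field ligand for a first-row metal, so the complex is high-spin. The t₂g³e_g¹ (high-spin) configuration has an unevenly filled e_g set; the Jahn–Teller theorem predicts a tetragonal distortion (typically axial elongation) to lift the degeneracy.
[Mn(en)₃]⁴⁺: Summing ligand charges against the +4 overall charge gives an oxidation state of +4 for manganese. Group 7 minus oxidation state 4 gives a d³ configuration. The d³ configuration leaves the e_g set evenly filled (or empty) — no strong Jahn–Teller driving force.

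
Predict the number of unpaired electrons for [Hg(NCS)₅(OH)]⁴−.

Summing ligand charges against the −4 overall charge gives an oxidation state of +2 for mercury.
Hg sits in group 12, so the d-electron count is 12 − 2 = 10.
In an octahedral field the d¹⁰ configuration is t₂g⁶e_g⁴, giving 0 unpaired electrons.

0 unpaired electrons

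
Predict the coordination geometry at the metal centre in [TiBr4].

Summing ligand charges against the 0 overall charge gives an oxidation state of +4 for titanium.
Group 4 minus oxidation state 4 gives a d⁰ configuration.
Coordination number: 4.
A d⁰ ion has no crystal-field stabilisation preference between square planar and tetrahedral, so four ligands adopt the sterically favoured tetrahedral geometry.

tetrahedral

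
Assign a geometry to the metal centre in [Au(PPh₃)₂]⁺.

Ligand charges: triphenylphosphine is neutral. With an overall charge of +1 the gold centre must be in the +1 oxidation state.
Group 11 minus oxidation state 1 gives a d¹⁰ configuration.
With 2 monodentate ligands the coordination number is 2.
A d¹⁰ ion with only two ligands adopts a linear arrangement (sp hybridisation; no CFSE preference).

linear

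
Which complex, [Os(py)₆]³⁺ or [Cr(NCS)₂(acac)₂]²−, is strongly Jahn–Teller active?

[Cr(NCS)₂(acac)₂]²−

[Os(py)₆]³⁺: Ligand charges: pyridine is neutral. With an overall charge of +3 the osmium centre must be in the +3 oxidation state. Group 8 minus oxidation state 3 gives a d⁵ configuration. A 5d ion has a large Δₒ and is invariably low-spin. The d⁵ configuration leaves the e_g set evenly filled (or empty) — no strong Jahn–Teller driving force.
[Cr(NCS)₂(acac)₂]²−: Ligand charges: each isothiocyanate is −1; each acetylacetonate is −1. With an overall charge of −2 the chromium centre must be in the +2 oxidation state. Chromium is a group-6 element; Cr(II) is therefore d⁴. Acetylacetonate and isothiocyanate are weak-field ligands for a first-row metal, so the complex is high-spin. The t₂g³e_g¹ (high-spin) configuration has an unevenly filled e_g set; the Jahn–Teller theorem predicts a tetragonal distortion (typically axial elongation) to lift the degeneracy.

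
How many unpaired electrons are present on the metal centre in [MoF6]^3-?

Summing ligand charges against the −3 overall charge gives an oxidation state of +3 for molybdenum.
Mo sits in group 6, so the d-electron count is 6 − 3 = 3.
In an octahedral field the d³ configuration is t₂g³e_g⁰ (only one arrangement possible), giving 3 unpaired electrons.

3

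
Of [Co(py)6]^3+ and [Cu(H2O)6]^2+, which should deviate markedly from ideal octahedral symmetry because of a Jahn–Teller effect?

[Cu(H2O)6]^2+

[Co(py)6]^3+: Summing ligand charges against the +3 overall charge gives an oxidation state of +3 for cobalt. Co sits in group 9, so the d-electron count is 9 − 3 = 6. Co(III) has an exceptionally large octahedral splitting and is low-spin with essentially every ligand except fluoride. The d⁶ configuration leaves the e_g set evenly filled (or empty) — no strong Jahn–Teller driving force.
[Cu(H2O)6]^2+: Water is neutral; balancing the +2 overall charge requires Cu(II). Cu sits in group 11, so the d-electron count is 11 − 2 = 9. The t₂g⁶e_g³ configuration has an unevenly filled e_g set; the Jahn–Teller theorem predicts a tetragonal distortion (typically axial elongation) to lift the degeneracy.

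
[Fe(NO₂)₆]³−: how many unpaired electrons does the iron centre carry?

Ligand charges: each nitro (N-bound nitrite) is −1. With an overall charge of −3 the iron centre must be in the +3 oxidation state.
Iron is a group-8 element; Fe(III) is therefore d⁵.
The spin state decides the count: Nitro (N-bound nitrite) is a strong-field ligand (high in the spectrochemical series) for a first-row metal, so the complex is low-spin.
An octahedral low-spin d⁵ ion is t₂g⁵e_g⁰, giving 1 unpaired electron.

1 unpaired electron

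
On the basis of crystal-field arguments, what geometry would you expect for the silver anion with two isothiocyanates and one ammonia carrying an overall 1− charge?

trigonal planar

Each isothiocyanate is −1; ammonia is neutral; balancing the −1 overall charge requires Ag(I).
Group 11 minus oxidation state 1 gives a d¹⁰ configuration.
With 3 monodentate ligands the coordination number is 3.
Three ligands around a d¹⁰ centre minimise repulsion in a trigonal-planar arrangement.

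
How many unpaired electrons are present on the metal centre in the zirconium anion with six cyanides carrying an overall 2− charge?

Each cyanide is −1; balancing the −2 overall charge requires Zr(IV).
Group 4 minus oxidation state 4 gives a d⁰ configuration.
In an octahedral field the d⁰ configuration is t₂g⁰e_g⁰, giving 0 unpaired electrons.

0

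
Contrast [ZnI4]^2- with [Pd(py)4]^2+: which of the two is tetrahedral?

[ZnI4]^2-

For [ZnI4]^2-: Each iodide is −1; balancing the −2 overall charge requires Zn(II). Group 12 minus oxidation state 2 gives a d¹⁰ configuration. A d¹⁰ ion has no crystal-field stabilisation preference between square planar and tetrahedral, so four ligands adopt the sterically favoured tetrahedral geometry. → tetrahedral.
For [Pd(py)4]^2+: Pyridine is neutral; balancing the +2 overall charge requires Pd(II). Pd sits in group 10, so the d-electron count is 10 − 2 = 8. A 4d d⁸ ion has a large crystal-field splitting; square planar leaves the high-energy d_{x²−y²} orbital empty and maximises CFSE. → square planar.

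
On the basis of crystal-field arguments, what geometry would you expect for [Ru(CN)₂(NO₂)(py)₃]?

octahedral

Each cyanide is −1; each nitro (N-bound nitrite) is −1; pyridine is neutral; balancing the 0 overall charge requires Ru(III).
Ru sits in group 8, so the d-electron count is 8 − 3 = 5.
With 6 monodentate ligands the coordination number is 6.
Six donors around a single metal centre give an octahedral coordination sphere.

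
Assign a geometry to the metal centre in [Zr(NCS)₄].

tetrahedral

Each isothiocyanate is −1; balancing the 0 overall charge requires Zr(IV).
Group 4 minus oxidation state 4 gives a d⁰ configuration.
With 4 monodentate ligands the coordination number is 4.
A d⁰ ion has no crystal-field stabilisation preference between square planar and tetrahedral, so four ligands adopt the sterically favoured tetrahedral geometry.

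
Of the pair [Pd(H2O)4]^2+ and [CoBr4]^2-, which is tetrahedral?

[CoBr4]^2-

For [Pd(H2O)4]^2+: Water is neutral; balancing the +2 overall charge requires Pd(II). Group 10 minus oxidation state 2 gives a d⁸ configuration. A 4d d⁸ ion has a large crystal-field splitting; square planar leaves the high-energy d_{x²−y²} orbital empty and maximises CFSE. → square planar.
For [CoBr4]^2-: Each bromide is −1; balancing the −2 overall charge requires Co(II). Co sits in group 9, so the d-electron count is 9 − 2 = 7. For a high-spin 3d d⁷ ion with weak-field ligands the small Δₜ gives little square-planar CFSE advantage, so four ligands adopt the sterically favoured tetrahedral geometry. → tetrahedral.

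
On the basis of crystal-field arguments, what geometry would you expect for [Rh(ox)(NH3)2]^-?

square planar

Summing ligand charges against the −1 overall charge gives an oxidation state of +1 for rhodium.
Rh sits in group 9, so the d-electron count is 9 − 1 = 8.
Counting donor atoms: 1×oxalate (bidentate) → 2 donors; 2×ammonia (monodentate) → 2 donors. Coordination number = 4.
A 4d d⁸ ion has a large crystal-field splitting; square planar leaves the high-energy d_{x²−y²} orbital empty and maximises CFSE.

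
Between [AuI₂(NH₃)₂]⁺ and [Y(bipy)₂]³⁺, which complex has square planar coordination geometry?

[AuI₂(NH₃)₂]⁺

For [AuI₂(NH₃)₂]⁺: Each iodide is −1; ammonia is neutral; balancing the +1 overall charge requires Au(III). Group 11 minus oxidation state 3 gives a d⁸ configuration. A 5d d⁸ ion has a large crystal-field splitting; square planar leaves the high-energy d_{x²−y²} orbital empty and maximises CFSE. → square planar.
For [Y(bipy)₂]³⁺: 2,2′-bipyridine is neutral; balancing the +3 overall charge requires Y(III). Yttrium is a group-3 element; Y(III) is therefore d⁰. A d⁰ ion has no crystal-field stabilisation preference between square planar and tetrahedral, so four ligands adopt the sterically favoured tetrahedral geometry. → tetrahedral.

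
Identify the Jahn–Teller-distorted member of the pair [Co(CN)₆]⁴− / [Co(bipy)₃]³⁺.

[Co(CN)₆]⁴−

[Co(CN)₆]⁴−: Each cyanide is −1; balancing the −4 overall charge requires Co(II). Cobalt is a group-9 element; Co(II) is therefore d⁷. Cyanide is a strong-field ligand (high in the spectrochemical series) for a first-row metal, so the complex is low-spin. The t₂g⁶e_g¹ (low-spin) configuration has an unevenly filled e_g set; the Jahn–Teller theorem predicts a tetragonal distortion (typically axial elongation) to lift the degeneracy.
[Co(bipy)₃]³⁺: Ligand charges: 2,2′-bipyridine is neutral. With an overall charge of +3 the cobalt centre must be in the +3 oxidation state. Co sits in group 9, so the d-electron count is 9 − 3 = 6. Co(III) has an exceptionally large octahedral splitting and is low-spin with essentially every ligand except fluoride. The d⁶ configuration leaves the e_g set evenly filled (or empty) — no strong Jahn–Teller driving force.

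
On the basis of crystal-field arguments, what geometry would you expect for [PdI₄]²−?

Ligand charges: each iodide is −1. With an overall charge of −2 the palladium centre must be in the +2 oxidation state.
Pd sits in group 10, so the d-electron count is 10 − 2 = 8.
Coordination number: 4.
A 4d d⁸ ion has a large crystal-field splitting; square planar leaves the high-energy d_{x²−y²} orbital empty and maximises CFSE.

square planar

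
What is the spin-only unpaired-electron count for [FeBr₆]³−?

Summing ligand charges against the −3 overall charge gives an oxidation state of +3 for iron.
Fe sits in group 8, so the d-electron count is 8 − 3 = 5.
The spin state decides the count: Bromide is a weak-field ligand for a first-row metal, so the complex is high-spin.
An octahedral high-spin d⁵ ion is t₂g³e_g², giving 5 unpaired electrons.

5 unpaired electrons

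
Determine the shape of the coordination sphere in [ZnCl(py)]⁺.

linear

Ligand charges: each chloride is −1; pyridine is neutral. With an overall charge of +1 the zinc centre must be in the +2 oxidation state.
Zinc is a group-12 element; Zn(II) is therefore d¹⁰.
With 2 monodentate ligands the coordination number is 2.
A d¹⁰ ion with only two ligands adopts a linear arrangement (sp hybridisation; no CFSE preference).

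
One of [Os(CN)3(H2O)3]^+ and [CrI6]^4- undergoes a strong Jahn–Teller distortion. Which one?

[CrI6]^4-

[Os(CN)3(H2O)3]^+: Ligand charges: each cyanide is −1; water is neutral. With an overall charge of +1 the osmium centre must be in the +4 oxidation state. Osmium is a group-8 element; Os(IV) is therefore d⁴. A 5d ion has a large Δₒ and is invariably low-spin. The d⁴ configuration leaves the e_g set evenly filled (or empty) — no strong Jahn–Teller driving force.
[CrI6]^4-: Ligand charges: each iodide is −1. With an overall charge of −4 the chromium centre must be in the +2 oxidation state. Chromium is a group-6 element; Cr(II) is therefore d⁴. Iodide is a weak-field ligand for a first-row metal, so the complex is high-spin. The t₂g³e_g¹ (high-spin) configuration has an unevenly filled e_g set; the Jahn–Teller theorem predicts a tetragonal distortion (typically axial elongation) to lift the degeneracy.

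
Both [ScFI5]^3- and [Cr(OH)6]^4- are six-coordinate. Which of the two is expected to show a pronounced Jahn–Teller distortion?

[ScFI5]^3-: Each fluoride is −1; each iodide is −1; balancing the −3 overall charge requires Sc(III). Scandium is a group-3 element; Sc(III) is therefore d⁰. The d⁰ configuration leaves the e_g set evenly filled (or empty) — no strong Jahn–Teller driving force.
[Cr(OH)6]^4-: Ligand charges: each hydroxide is −1. With an overall charge of −4 the chromium centre must be in the +2 oxidation state. Cr sits in group 6, so the d-electron count is 6 − 2 = 4. Hydroxide is a weak-field ligand for a first-row metal, so the complex is high-spin. The t₂g³e_g¹ (high-spin) configuration has an unevenly filled e_g set; the Jahn–Teller theorem predicts a tetragonal distortion (typically axial elongation) to lift the degeneracy.

[Cr(OH)6]^4-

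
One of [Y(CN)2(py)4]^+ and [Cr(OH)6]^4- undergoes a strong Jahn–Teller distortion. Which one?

[Y(CN)2(py)4]^+: Summing ligand charges against the +1 overall charge gives an oxidation state of +3 for yttrium. Y sits in group 3, so the d-electron count is 3 − 3 = 0. The d⁰ configuration leaves the e_g set evenly filled (or empty) — no strong Jahn–Teller driving force.
[Cr(OH)6]^4-: Summing ligand charges against the −4 overall charge gives an oxidation state of +2 for chromium. Cr sits in group 6, so the d-electron count is 6 − 2 = 4. Hydroxide is a weak-field ligand for a first-row metal, so the complex is high-spin. The t₂g³e_g¹ (high-spin) configuration has an unevenly filled e_g set; the Jahn–Teller theorem predicts a tetragonal distortion (typically axial elongation) to lift the degeneracy.

[Cr(OH)6]^4-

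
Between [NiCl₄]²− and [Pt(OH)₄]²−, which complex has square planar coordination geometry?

[Pt(OH)₄]²−

For [NiCl₄]²−: Ligand charges: each chloride is −1. With an overall charge of −2 the nickel centre must be in the +2 oxidation state. Nickel is a group-10 element; Ni(II) is therefore d⁸. Chloride is a weak-field ligand. With weak-field ligands the CFSE gain from square planar is small, so a 3d d⁸ ion takes the sterically preferred tetrahedral geometry. → tetrahedral.
For [Pt(OH)₄]²−: Summing ligand charges against the −2 overall charge gives an oxidation state of +2 for platinum. Pt sits in group 10, so the d-electron count is 10 − 2 = 8. A 5d d⁸ ion has a large crystal-field splitting; square planar leaves the high-energy d_{x²−y²} orbital empty and maximises CFSE. → square planar.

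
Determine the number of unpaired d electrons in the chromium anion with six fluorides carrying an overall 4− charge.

Summing ligand charges against the −4 overall charge gives an oxidation state of +2 for chromium.
Chromium is a group-6 element; Cr(II) is therefore d⁴.
The spin state decides the count: Fluoride is a weak-field ligand for a first-row metal, so the complex is high-spin.
An octahedral high-spin d⁴ ion is t₂g³e_g¹, giving 4 unpaired electrons.

4 unpaired electrons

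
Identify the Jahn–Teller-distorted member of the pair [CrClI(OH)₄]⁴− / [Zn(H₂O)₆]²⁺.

[CrClI(OH)₄]⁴−

[CrClI(OH)₄]⁴−: Each chloride is −1; each iodide is −1; each hydroxide is −1; balancing the −4 overall charge requires Cr(II). Chromium is a group-6 element; Cr(II) is therefore d⁴. Chloride, hydroxide, and iodide are weak-field ligands for a first-row metal, so the complex is high-spin. The t₂g³e_g¹ (high-spin) configuration has an unevenly filled e_g set; the Jahn–Teller theorem predicts a tetragonal distortion (typically axial elongation) to lift the degeneracy.
[Zn(H₂O)₆]²⁺: Water is neutral; balancing the +2 overall charge requires Zn(II). Zn sits in group 12, so the d-electron count is 12 − 2 = 10. The d¹⁰ configuration leaves the e_g set evenly filled (or empty) — no strong Jahn–Teller driving force.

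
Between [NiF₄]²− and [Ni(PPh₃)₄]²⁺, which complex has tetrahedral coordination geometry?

[NiF₄]²−

For [NiF₄]²−: Summing ligand charges against the −2 overall charge gives an oxidation state of +2 for nickel. Ni sits in group 10, so the d-electron count is 10 − 2 = 8. Fluoride is a weak-field ligand. With weak-field ligands the CFSE gain from square planar is small, so a 3d d⁸ ion takes the sterically preferred tetrahedral geometry. → tetrahedral.
For [Ni(PPh₃)₄]²⁺: Triphenylphosphine is neutral; balancing the +2 overall charge requires Ni(II). Nickel is a group-10 element; Ni(II) is therefore d⁸. Triphenylphosphine is a strong-field ligand (high in the spectrochemical series). A 3d d⁸ ion with strong-field ligands gains enough CFSE to favour square planar over tetrahedral. → square planar.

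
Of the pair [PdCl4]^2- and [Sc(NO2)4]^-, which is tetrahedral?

[Sc(NO2)4]^-

For [PdCl4]^2-: Ligand charges: each chloride is −1. With an overall charge of −2 the palladium centre must be in the +2 oxidation state. Palladium is a group-10 element; Pd(II) is therefore d⁸. A 4d d⁸ ion has a large crystal-field splitting; square planar leaves the high-energy d_{x²−y²} orbital empty and maximises CFSE. → square planar.
For [Sc(NO2)4]^-: Summing ligand charges against the −1 overall charge gives an oxidation state of +3 for scandium. Sc sits in group 3, so the d-electron count is 3 − 3 = 0. A d⁰ ion has no crystal-field stabilisation preference between square planar and tetrahedral, so four ligands adopt the sterically favoured tetrahedral geometry. → tetrahedral.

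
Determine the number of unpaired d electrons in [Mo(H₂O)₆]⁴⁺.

Ligand charges: water is neutral. With an overall charge of +4 the molybdenum centre must be in the +4 oxidation state.
Molybdenum is a group-6 element; Mo(IV) is therefore d².
In an octahedral field the d² configuration is t₂g²e_g⁰ (only one arrangement possible), giving 2 unpaired electrons.

2 unpaired electrons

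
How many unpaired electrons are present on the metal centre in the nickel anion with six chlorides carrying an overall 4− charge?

Each chloride is −1; balancing the −4 overall charge requires Ni(II).
Nickel is a group-10 element; Ni(II) is therefore d⁸.
In an octahedral field the d⁸ configuration is t₂g⁶e_g² (only one arrangement possible), giving 2 unpaired electrons.

2 unpaired electrons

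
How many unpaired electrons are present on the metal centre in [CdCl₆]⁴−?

0

Ligand charges: each chloride is −1. With an overall charge of −4 the cadmium centre must be in the +2 oxidation state.
Cadmium is a group-12 element; Cd(II) is therefore d¹⁰.
In an octahedral field the d¹⁰ configuration is t₂g⁶e_g⁴, giving 0 unpaired electrons.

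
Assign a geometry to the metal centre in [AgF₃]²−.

Summing ligand charges against the −2 overall charge gives an oxidation state of +1 for silver.
Silver is a group-11 element; Ag(I) is therefore d¹⁰.
With 3 monodentate ligands the coordination number is 3.
Three ligands around a d¹⁰ centre minimise repulsion in a trigonal-planar arrangement.

trigonal planar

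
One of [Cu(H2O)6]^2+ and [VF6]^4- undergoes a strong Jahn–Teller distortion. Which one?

[Cu(H2O)6]^2+: Ligand charges: water is neutral. With an overall charge of +2 the copper centre must be in the +2 oxidation state. Group 11 minus oxidation state 2 gives a d⁹ configuration. The t₂g⁶e_g³ configuration has an unevenly filled e_g set; the Jahn–Teller theorem predicts a tetragonal distortion (typically axial elongation) to lift the degeneracy.
[VF6]^4-: Summing ligand charges against the −4 overall charge gives an oxidation state of +2 for vanadium. V sits in group 5, so the d-electron count is 5 − 2 = 3. The d³ configuration leaves the e_g set evenly filled (or empty) — no strong Jahn–Teller driving force.

[Cu(H2O)6]^2+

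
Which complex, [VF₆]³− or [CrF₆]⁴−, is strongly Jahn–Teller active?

[CrF₆]⁴−

[VF₆]³−: Ligand charges: each fluoride is −1. With an overall charge of −3 the vanadium centre must be in the +3 oxidation state. V sits in group 5, so the d-electron count is 5 − 3 = 2. The d² configuration leaves the e_g set evenly filled (or empty) — no strong Jahn–Teller driving force.
[CrF₆]⁴−: Summing ligand charges against the −4 overall charge gives an oxidation state of +2 for chromium. Group 6 minus oxidation state 2 gives a d⁴ configuration. Fluoride is a weak-field ligand for a first-row metal, so the complex is high-spin. The t₂g³e_g¹ (high-spin) configuration has an unevenly filled e_g set; the Jahn–Teller theorem predicts a tetragonal distortion (typically axial elongation) to lift the degeneracy.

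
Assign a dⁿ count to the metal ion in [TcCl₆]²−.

Summing ligand charges against the −2 overall charge gives an oxidation state of +4 for technetium.
Tc sits in group 7, so the d-electron count is 7 − 4 = 3.

d3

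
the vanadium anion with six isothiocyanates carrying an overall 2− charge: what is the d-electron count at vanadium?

Ligand charges: each isothiocyanate is −1. With an overall charge of −2 the vanadium centre must be in the +4 oxidation state.
Group 5 minus oxidation state 4 gives a d¹ configuration.

d¹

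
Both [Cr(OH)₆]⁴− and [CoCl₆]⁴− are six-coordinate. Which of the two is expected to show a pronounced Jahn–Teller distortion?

[Cr(OH)₆]⁴−: Ligand charges: each hydroxide is −1. With an overall charge of −4 the chromium centre must be in the +2 oxidation state. Cr sits in group 6, so the d-electron count is 6 − 2 = 4. Hydroxide is a weak-field ligand for a first-row metal, so the complex is high-spin. The t₂g³e_g¹ (high-spin) configuration has an unevenly filled e_g set; the Jahn–Teller theorem predicts a tetragonal distortion (typically axial elongation) to lift the degeneracy.
[CoCl₆]⁴−: Each chloride is −1; balancing the −4 overall charge requires Co(II). Group 9 minus oxidation state 2 gives a d⁷ configuration. Chloride is a weak-field ligand for a first-row metal, so the complex is high-spin. The d⁷ configuration leaves the e_g set evenly filled (or empty) — no strong Jahn–Teller driving force.

[Cr(OH)₆]⁴−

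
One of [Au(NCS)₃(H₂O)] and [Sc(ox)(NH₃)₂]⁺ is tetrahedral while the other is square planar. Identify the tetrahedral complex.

[Sc(ox)(NH₃)₂]⁺

For [Au(NCS)₃(H₂O)]: Ligand charges: each isothiocyanate is −1; water is neutral. With an overall charge of 0 the gold centre must be in the +3 oxidation state. Gold is a group-11 element; Au(III) is therefore d⁸. A 5d d⁸ ion has a large crystal-field splitting; square planar leaves the high-energy d_{x²−y²} orbital empty and maximises CFSE. → square planar.
For [Sc(ox)(NH₃)₂]⁺: Summing ligand charges against the +1 overall charge gives an oxidation state of +3 for scandium. Sc sits in group 3, so the d-electron count is 3 − 3 = 0. A d⁰ ion has no crystal-field stabilisation preference between square planar and tetrahedral, so four ligands adopt the sterically favoured tetrahedral geometry. → tetrahedral.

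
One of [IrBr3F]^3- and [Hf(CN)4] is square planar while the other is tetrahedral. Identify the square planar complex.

For [IrBr3F]^3-: Summing ligand charges against the −3 overall charge gives an oxidation state of +1 for iridium. Iridium is a group-9 element; Ir(I) is therefore d⁸. A 5d d⁸ ion has a large crystal-field splitting; square planar leaves the high-energy d_{x²−y²} orbital empty and maximises CFSE. → square planar.
For [Hf(CN)4]: Summing ligand charges against the 0 overall charge gives an oxidation state of +4 for hafnium. Group 4 minus oxidation state 4 gives a d⁰ configuration. A d⁰ ion has no crystal-field stabilisation preference between square planar and tetrahedral, so four ligands adopt the sterically favoured tetrahedral geometry. → tetrahedral.

[IrBr3F]^3-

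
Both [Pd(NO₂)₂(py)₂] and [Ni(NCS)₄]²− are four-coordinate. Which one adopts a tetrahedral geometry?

For [Pd(NO₂)₂(py)₂]: Ligand charges: each nitro (N-bound nitrite) is −1; pyridine is neutral. With an overall charge of 0 the palladium centre must be in the +2 oxidation state. Palladium is a group-10 element; Pd(II) is therefore d⁸. A 4d d⁸ ion has a large crystal-field splitting; square planar leaves the high-energy d_{x²−y²} orbital empty and maximises CFSE. → square planar.
For [Ni(NCS)₄]²−: Each isothiocyanate is −1; balancing the −2 overall charge requires Ni(II). Nickel is a group-10 element; Ni(II) is therefore d⁸. Isothiocyanate is a weak-field ligand. With weak-field ligands the CFSE gain from square planar is small, so a 3d d⁸ ion takes the sterically preferred tetrahedral geometry. → tetrahedral.

[Ni(NCS)₄]²−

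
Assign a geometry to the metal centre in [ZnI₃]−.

Summing ligand charges against the −1 overall charge gives an oxidation state of +2 for zinc.
Zn sits in group 12, so the d-electron count is 12 − 2 = 10.
With 3 monodentate ligands the coordination number is 3.
Three ligands around a d¹⁰ centre minimise repulsion in a trigonal-planar arrangement.

trigonal planar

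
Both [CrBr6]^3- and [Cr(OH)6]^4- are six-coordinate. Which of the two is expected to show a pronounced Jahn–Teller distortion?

[Cr(OH)6]^4-

[CrBr6]^3-: Ligand charges: each bromide is −1. With an overall charge of −3 the chromium centre must be in the +3 oxidation state. Cr sits in group 6, so the d-electron count is 6 − 3 = 3. The d³ configuration leaves the e_g set evenly filled (or empty) — no strong Jahn–Teller driving force.
[Cr(OH)6]^4-: Each hydroxide is −1; balancing the −4 overall charge requires Cr(II). Cr sits in group 6, so the d-electron count is 6 − 2 = 4. Hydroxide is a weak-field ligand for a first-row metal, so the complex is high-spin. The t₂g³e_g¹ (high-spin) configuration has an unevenly filled e_g set; the Jahn–Teller theorem predicts a tetragonal distortion (typically axial elongation) to lift the degeneracy.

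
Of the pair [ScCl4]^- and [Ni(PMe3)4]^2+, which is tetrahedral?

For [ScCl4]^-: Each chloride is −1; balancing the −1 overall charge requires Sc(III). Scandium is a group-3 element; Sc(III) is therefore d⁰. A d⁰ ion has no crystal-field stabilisation preference between square planar and tetrahedral, so four ligands adopt the sterically favoured tetrahedral geometry. → tetrahedral.
For [Ni(PMe3)4]^2+: Summing ligand charges against the +2 overall charge gives an oxidation state of +2 for nickel. Nickel is a group-10 element; Ni(II) is therefore d⁸. Trimethylphosphine is a strong-field ligand (high in the spectrochemical series). A 3d d⁸ ion with strong-field ligands gains enough CFSE to favour square planar over tetrahedral. → square planar.

[ScCl4]^-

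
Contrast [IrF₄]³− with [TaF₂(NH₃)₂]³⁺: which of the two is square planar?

For [IrF₄]³−: Each fluoride is −1; balancing the −3 overall charge requires Ir(I). Iridium is a group-9 element; Ir(I) is therefore d⁸. A 5d d⁸ ion has a large crystal-field splitting; square planar leaves the high-energy d_{x²−y²} orbital empty and maximises CFSE. → square planar.
For [TaF₂(NH₃)₂]³⁺: Ligand charges: each fluoride is −1; ammonia is neutral. With an overall charge of +3 the tantalum centre must be in the +5 oxidation state. Group 5 minus oxidation state 5 gives a d⁰ configuration. A d⁰ ion has no crystal-field stabilisation preference between square planar and tetrahedral, so four ligands adopt the sterically favoured tetrahedral geometry. → tetrahedral.

[IrF₄]³−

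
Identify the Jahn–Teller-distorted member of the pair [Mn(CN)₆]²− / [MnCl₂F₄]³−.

[MnCl₂F₄]³−

[Mn(CN)₆]²−: Ligand charges: each cyanide is −1. With an overall charge of −2 the manganese centre must be in the +4 oxidation state. Group 7 minus oxidation state 4 gives a d³ configuration. The d³ configuration leaves the e_g set evenly filled (or empty) — no strong Jahn–Teller driving force.
[MnCl₂F₄]³−: Ligand charges: each chloride is −1; each fluoride is −1. With an overall charge of −3 the manganese centre must be in the +3 oxidation state. Manganese is a group-7 element; Mn(III) is therefore d⁴. Chloride and fluoride are weak-field ligands for a first-row metal, so the complex is high-spin. The t₂g³e_g¹ (high-spin) configuration has an unevenly filled e_g set; the Jahn–Teller theorem predicts a tetragonal distortion (typically axial elongation) to lift the degeneracy.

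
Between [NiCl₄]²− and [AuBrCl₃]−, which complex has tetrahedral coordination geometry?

[NiCl₄]²−

For [NiCl₄]²−: Summing ligand charges against the −2 overall charge gives an oxidation state of +2 for nickel. Group 10 minus oxidation state 2 gives a d⁸ configuration. Chloride is a weak-field ligand. With weak-field ligands the CFSE gain from square planar is small, so a 3d d⁸ ion takes the sterically preferred tetrahedral geometry. → tetrahedral.
For [AuBrCl₃]−: Ligand charges: each bromide is −1; each chloride is −1. With an overall charge of −1 the gold centre must be in the +3 oxidation state. Group 11 minus oxidation state 3 gives a d⁸ configuration. A 5d d⁸ ion has a large crystal-field splitting; square planar leaves the high-energy d_{x²−y²} orbital empty and maximises CFSE. → square planar.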